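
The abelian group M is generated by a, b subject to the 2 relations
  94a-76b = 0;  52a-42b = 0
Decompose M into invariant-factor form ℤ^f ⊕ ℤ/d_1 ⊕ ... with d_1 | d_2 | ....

rank_ℚ(R)=2; free=2−2=0
SNF(R) diag = [2, 2] → torsion [2, 2]

Answer: M ≅ ℤ/2 ⊕ ℤ/2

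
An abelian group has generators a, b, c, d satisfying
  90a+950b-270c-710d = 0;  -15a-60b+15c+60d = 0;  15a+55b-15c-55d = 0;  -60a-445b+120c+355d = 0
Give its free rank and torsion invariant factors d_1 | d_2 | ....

rank_ℚ(R)=4; free=4−4=0
SNF(R) diag = [5, 15, 30, 60] → torsion [5, 15, 30, 60]

Answer: M ≅ ℤ/5 ⊕ ℤ/15 ⊕ ℤ/30 ⊕ ℤ/60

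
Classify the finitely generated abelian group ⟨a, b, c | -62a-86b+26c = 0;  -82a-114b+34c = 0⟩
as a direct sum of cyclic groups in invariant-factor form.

Answer: M ≅ ℤ^1 ⊕ ℤ/2 ⊕ ℤ/4

Derivation:
rank_ℚ(R)=2; free=3−2=1
SNF(R) diag = [2, 4] → torsion [2, 4]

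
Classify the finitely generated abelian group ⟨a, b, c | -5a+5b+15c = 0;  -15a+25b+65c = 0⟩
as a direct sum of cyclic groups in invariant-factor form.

Answer: M ≅ ℤ^1 ⊕ ℤ/5 ⊕ ℤ/10

Derivation:
rank_ℚ(R)=2; free=3−2=1
SNF(R) diag = [5, 10] → torsion [5, 10]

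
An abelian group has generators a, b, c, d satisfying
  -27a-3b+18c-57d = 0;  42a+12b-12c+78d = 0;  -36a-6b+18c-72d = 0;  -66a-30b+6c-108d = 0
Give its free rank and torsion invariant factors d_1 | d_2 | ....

Answer: M ≅ ℤ/3 ⊕ ℤ/6 ⊕ ℤ/6 ⊕ ℤ/18

Derivation:
rank_ℚ(R)=4; free=4−4=0
SNF(R) diag = [3, 6, 6, 18] → torsion [3, 6, 6, 18]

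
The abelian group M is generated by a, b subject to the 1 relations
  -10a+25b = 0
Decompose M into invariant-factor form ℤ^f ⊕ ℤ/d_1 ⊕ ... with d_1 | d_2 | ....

rank_ℚ(R)=1; free=2−1=1
SNF(R) diag = [5] → torsion [5]

Answer: M ≅ ℤ^1 ⊕ ℤ/5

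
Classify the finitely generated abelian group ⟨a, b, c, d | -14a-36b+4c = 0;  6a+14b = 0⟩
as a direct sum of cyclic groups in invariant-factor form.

rank_ℚ(R)=2; free=4−2=2
SNF(R) diag = [2, 2] → torsion [2, 2]

Answer: M ≅ ℤ^2 ⊕ ℤ/2 ⊕ ℤ/2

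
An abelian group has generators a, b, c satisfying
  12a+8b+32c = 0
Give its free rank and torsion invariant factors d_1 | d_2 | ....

rank_ℚ(R)=1; free=3−1=2
SNF(R) diag = [4] → torsion [4]

Answer: M ≅ ℤ^2 ⊕ ℤ/4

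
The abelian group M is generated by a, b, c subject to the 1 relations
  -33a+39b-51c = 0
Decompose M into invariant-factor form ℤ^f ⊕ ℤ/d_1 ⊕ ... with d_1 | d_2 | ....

rank_ℚ(R)=1; free=3−1=2
SNF(R) diag = [3] → torsion [3]

Answer: M ≅ ℤ^2 ⊕ ℤ/3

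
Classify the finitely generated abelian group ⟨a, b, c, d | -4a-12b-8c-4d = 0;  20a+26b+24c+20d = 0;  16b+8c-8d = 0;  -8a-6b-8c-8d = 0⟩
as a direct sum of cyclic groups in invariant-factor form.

rank_ℚ(R)=4; free=4−4=0
SNF(R) diag = [2, 4, 8, 8] → torsion [2, 4, 8, 8]

Answer: M ≅ ℤ/2 ⊕ ℤ/4 ⊕ ℤ/8 ⊕ ℤ/8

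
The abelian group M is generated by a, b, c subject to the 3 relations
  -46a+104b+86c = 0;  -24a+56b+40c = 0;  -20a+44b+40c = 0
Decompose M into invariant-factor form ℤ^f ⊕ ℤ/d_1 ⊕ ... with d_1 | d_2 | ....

rank_ℚ(R)=3; free=3−3=0
SNF(R) diag = [2, 4, 8] → torsion [2, 4, 8]

Answer: M ≅ ℤ/2 ⊕ ℤ/4 ⊕ ℤ/8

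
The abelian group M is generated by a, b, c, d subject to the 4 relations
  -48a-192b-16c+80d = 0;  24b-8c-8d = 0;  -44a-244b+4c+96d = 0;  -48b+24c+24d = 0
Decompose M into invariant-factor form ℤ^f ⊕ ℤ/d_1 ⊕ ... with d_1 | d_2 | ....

rank_ℚ(R)=4; free=4−4=0
SNF(R) diag = [4, 8, 24, 48] → torsion [4, 8, 24, 48]

Answer: M ≅ ℤ/4 ⊕ ℤ/8 ⊕ ℤ/24 ⊕ ℤ/48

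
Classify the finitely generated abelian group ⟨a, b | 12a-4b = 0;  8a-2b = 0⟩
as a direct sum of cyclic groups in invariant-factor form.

rank_ℚ(R)=2; free=2−2=0
SNF(R) diag = [2, 4] → torsion [2, 4]

Answer: M ≅ ℤ/2 ⊕ ℤ/4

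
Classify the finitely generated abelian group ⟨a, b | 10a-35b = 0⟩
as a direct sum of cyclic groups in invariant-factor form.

Answer: M ≅ ℤ^1 ⊕ ℤ/5

Derivation:
rank_ℚ(R)=1; free=2−1=1
SNF(R) diag = [5] → torsion [5]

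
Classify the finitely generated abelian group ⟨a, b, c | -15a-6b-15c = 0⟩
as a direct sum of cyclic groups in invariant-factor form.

rank_ℚ(R)=1; free=3−1=2
SNF(R) diag = [3] → torsion [3]

Answer: M ≅ ℤ^2 ⊕ ℤ/3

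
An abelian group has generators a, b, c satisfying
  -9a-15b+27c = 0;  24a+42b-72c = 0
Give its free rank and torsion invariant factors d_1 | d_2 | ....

Answer: M ≅ ℤ^1 ⊕ ℤ/3 ⊕ ℤ/6

Derivation:
rank_ℚ(R)=2; free=3−2=1
SNF(R) diag = [3, 6] → torsion [3, 6]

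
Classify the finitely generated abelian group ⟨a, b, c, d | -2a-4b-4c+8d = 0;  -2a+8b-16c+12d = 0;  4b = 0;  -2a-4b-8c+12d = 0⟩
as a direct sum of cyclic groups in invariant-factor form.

rank_ℚ(R)=4; free=4−4=0
SNF(R) diag = [2, 4, 4, 8] → torsion [2, 4, 4, 8]

Answer: M ≅ ℤ/2 ⊕ ℤ/4 ⊕ ℤ/4 ⊕ ℤ/8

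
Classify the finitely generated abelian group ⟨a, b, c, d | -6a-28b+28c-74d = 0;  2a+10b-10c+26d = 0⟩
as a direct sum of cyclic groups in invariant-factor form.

Answer: M ≅ ℤ^2 ⊕ ℤ/2 ⊕ ℤ/2

Derivation:
rank_ℚ(R)=2; free=4−2=2
SNF(R) diag = [2, 2] → torsion [2, 2]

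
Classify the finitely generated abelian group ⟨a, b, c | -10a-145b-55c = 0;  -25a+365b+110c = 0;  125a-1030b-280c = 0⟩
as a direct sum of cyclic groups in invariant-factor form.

Answer: M ≅ ℤ/5 ⊕ ℤ/15 ⊕ ℤ/45

Derivation:
rank_ℚ(R)=3; free=3−3=0
SNF(R) diag = [5, 15, 45] → torsion [5, 15, 45]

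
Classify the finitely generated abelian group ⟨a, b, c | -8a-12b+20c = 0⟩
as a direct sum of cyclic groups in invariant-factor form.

rank_ℚ(R)=1; free=3−1=2
SNF(R) diag = [4] → torsion [4]

Answer: M ≅ ℤ^2 ⊕ ℤ/4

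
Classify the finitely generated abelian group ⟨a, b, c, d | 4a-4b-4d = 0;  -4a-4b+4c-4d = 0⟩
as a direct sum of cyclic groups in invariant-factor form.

Answer: M ≅ ℤ^2 ⊕ ℤ/4 ⊕ ℤ/4

Derivation:
rank_ℚ(R)=2; free=4−2=2
SNF(R) diag = [4, 4] → torsion [4, 4]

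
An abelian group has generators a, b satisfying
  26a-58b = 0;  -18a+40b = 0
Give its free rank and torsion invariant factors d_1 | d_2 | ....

rank_ℚ(R)=2; free=2−2=0
SNF(R) diag = [2, 2] → torsion [2, 2]

Answer: M ≅ ℤ/2 ⊕ ℤ/2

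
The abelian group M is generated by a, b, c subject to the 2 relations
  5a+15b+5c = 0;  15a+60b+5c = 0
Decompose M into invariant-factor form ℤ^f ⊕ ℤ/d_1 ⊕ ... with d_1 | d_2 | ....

Answer: M ≅ ℤ^1 ⊕ ℤ/5 ⊕ ℤ/5

Derivation:
rank_ℚ(R)=2; free=3−2=1
SNF(R) diag = [5, 5] → torsion [5, 5]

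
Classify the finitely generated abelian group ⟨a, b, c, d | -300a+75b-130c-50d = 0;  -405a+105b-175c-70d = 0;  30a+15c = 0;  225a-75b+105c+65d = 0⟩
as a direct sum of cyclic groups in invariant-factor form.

Answer: M ≅ ℤ/5 ⊕ ℤ/5 ⊕ ℤ/15 ⊕ ℤ/45

Derivation:
rank_ℚ(R)=4; free=4−4=0
SNF(R) diag = [5, 5, 15, 45] → torsion [5, 5, 15, 45]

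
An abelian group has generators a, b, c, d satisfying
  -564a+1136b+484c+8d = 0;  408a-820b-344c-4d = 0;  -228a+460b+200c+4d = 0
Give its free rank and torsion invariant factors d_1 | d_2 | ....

Answer: M ≅ ℤ^1 ⊕ ℤ/4 ⊕ ℤ/12 ⊕ ℤ/36

Derivation:
rank_ℚ(R)=3; free=4−3=1
SNF(R) diag = [4, 12, 36] → torsion [4, 12, 36]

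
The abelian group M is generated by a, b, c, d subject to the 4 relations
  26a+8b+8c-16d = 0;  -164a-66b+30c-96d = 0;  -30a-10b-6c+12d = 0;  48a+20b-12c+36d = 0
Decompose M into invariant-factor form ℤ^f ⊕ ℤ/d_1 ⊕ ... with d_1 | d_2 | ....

rank_ℚ(R)=4; free=4−4=0
SNF(R) diag = [2, 2, 4, 12] → torsion [2, 2, 4, 12]

Answer: M ≅ ℤ/2 ⊕ ℤ/2 ⊕ ℤ/4 ⊕ ℤ/12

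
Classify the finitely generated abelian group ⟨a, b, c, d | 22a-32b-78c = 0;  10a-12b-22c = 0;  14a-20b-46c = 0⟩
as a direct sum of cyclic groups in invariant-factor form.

Answer: M ≅ ℤ^1 ⊕ ℤ/2 ⊕ ℤ/4 ⊕ ℤ/12

Derivation:
rank_ℚ(R)=3; free=4−3=1
SNF(R) diag = [2, 4, 12] → torsion [2, 4, 12]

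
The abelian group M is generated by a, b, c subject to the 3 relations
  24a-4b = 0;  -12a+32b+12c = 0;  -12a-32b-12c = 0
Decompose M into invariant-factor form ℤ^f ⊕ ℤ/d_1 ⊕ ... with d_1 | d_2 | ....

Answer: M ≅ ℤ/4 ⊕ ℤ/12 ⊕ ℤ/24

Derivation:
rank_ℚ(R)=3; free=3−3=0
SNF(R) diag = [4, 12, 24] → torsion [4, 12, 24]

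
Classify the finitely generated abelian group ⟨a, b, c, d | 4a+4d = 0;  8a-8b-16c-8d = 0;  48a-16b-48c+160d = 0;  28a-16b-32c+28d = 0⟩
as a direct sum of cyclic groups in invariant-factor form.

Answer: M ≅ ℤ/4 ⊕ ℤ/8 ⊕ ℤ/16 ⊕ ℤ/32

Derivation:
rank_ℚ(R)=4; free=4−4=0
SNF(R) diag = [4, 8, 16, 32] → torsion [4, 8, 16, 32]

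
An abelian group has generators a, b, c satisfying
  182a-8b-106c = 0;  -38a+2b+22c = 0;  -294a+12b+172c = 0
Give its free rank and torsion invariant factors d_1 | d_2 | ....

rank_ℚ(R)=3; free=3−3=0
SNF(R) diag = [2, 2, 6] → torsion [2, 2, 6]

Answer: M ≅ ℤ/2 ⊕ ℤ/2 ⊕ ℤ/6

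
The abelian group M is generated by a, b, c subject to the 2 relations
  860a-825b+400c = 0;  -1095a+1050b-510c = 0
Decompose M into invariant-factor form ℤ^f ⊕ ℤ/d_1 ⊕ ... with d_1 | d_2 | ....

rank_ℚ(R)=2; free=3−2=1
SNF(R) diag = [5, 15] → torsion [5, 15]

Answer: M ≅ ℤ^1 ⊕ ℤ/5 ⊕ ℤ/15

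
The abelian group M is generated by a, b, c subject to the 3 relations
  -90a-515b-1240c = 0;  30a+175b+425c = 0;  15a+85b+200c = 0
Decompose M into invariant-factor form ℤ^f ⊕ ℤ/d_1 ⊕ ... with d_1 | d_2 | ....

rank_ℚ(R)=3; free=3−3=0
SNF(R) diag = [5, 15, 15] → torsion [5, 15, 15]

Answer: M ≅ ℤ/5 ⊕ ℤ/15 ⊕ ℤ/15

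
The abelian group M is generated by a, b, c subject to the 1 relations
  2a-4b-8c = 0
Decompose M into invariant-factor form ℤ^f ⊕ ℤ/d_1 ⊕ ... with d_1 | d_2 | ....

Answer: M ≅ ℤ^2 ⊕ ℤ/2

Derivation:
rank_ℚ(R)=1; free=3−1=2
SNF(R) diag = [2] → torsion [2]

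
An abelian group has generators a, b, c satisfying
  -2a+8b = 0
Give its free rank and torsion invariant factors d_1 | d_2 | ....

Answer: M ≅ ℤ^2 ⊕ ℤ/2

Derivation:
rank_ℚ(R)=1; free=3−1=2
SNF(R) diag = [2] → torsion [2]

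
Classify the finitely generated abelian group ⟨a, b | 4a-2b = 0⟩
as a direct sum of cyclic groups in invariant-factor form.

rank_ℚ(R)=1; free=2−1=1
SNF(R) diag = [2] → torsion [2]

Answer: M ≅ ℤ^1 ⊕ ℤ/2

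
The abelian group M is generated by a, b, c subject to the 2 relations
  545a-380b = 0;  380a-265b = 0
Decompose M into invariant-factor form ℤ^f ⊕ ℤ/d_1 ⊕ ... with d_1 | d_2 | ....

rank_ℚ(R)=2; free=3−2=1
SNF(R) diag = [5, 5] → torsion [5, 5]

Answer: M ≅ ℤ^1 ⊕ ℤ/5 ⊕ ℤ/5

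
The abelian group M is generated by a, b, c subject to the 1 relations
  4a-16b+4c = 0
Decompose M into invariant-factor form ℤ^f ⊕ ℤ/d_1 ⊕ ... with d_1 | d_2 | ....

Answer: M ≅ ℤ^2 ⊕ ℤ/4

Derivation:
rank_ℚ(R)=1; free=3−1=2
SNF(R) diag = [4] → torsion [4]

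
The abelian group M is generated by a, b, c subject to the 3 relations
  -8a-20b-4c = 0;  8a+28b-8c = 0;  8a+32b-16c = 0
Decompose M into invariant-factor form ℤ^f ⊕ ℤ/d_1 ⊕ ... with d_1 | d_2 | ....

rank_ℚ(R)=3; free=3−3=0
SNF(R) diag = [4, 4, 8] → torsion [4, 4, 8]

Answer: M ≅ ℤ/4 ⊕ ℤ/4 ⊕ ℤ/8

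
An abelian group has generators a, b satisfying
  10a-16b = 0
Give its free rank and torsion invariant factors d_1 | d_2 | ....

rank_ℚ(R)=1; free=2−1=1
SNF(R) diag = [2] → torsion [2]

Answer: M ≅ ℤ^1 ⊕ ℤ/2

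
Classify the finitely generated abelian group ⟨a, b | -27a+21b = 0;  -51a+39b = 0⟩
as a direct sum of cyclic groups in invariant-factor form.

rank_ℚ(R)=2; free=2−2=0
SNF(R) diag = [3, 6] → torsion [3, 6]

Answer: M ≅ ℤ/3 ⊕ ℤ/6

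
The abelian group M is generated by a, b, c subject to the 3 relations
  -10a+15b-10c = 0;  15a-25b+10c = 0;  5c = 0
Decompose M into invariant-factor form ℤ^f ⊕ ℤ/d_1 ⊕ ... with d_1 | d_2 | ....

rank_ℚ(R)=3; free=3−3=0
SNF(R) diag = [5, 5, 5] → torsion [5, 5, 5]

Answer: M ≅ ℤ/5 ⊕ ℤ/5 ⊕ ℤ/5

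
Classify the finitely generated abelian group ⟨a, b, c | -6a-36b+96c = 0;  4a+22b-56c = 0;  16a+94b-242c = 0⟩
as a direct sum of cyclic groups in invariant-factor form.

rank_ℚ(R)=3; free=3−3=0
SNF(R) diag = [2, 6, 6] → torsion [2, 6, 6]

Answer: M ≅ ℤ/2 ⊕ ℤ/6 ⊕ ℤ/6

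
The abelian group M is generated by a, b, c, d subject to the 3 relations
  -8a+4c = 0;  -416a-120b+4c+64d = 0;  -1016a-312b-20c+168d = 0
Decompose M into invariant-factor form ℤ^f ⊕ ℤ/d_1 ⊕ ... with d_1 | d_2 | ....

Answer: M ≅ ℤ^1 ⊕ ℤ/4 ⊕ ℤ/8 ⊕ ℤ/24

Derivation:
rank_ℚ(R)=3; free=4−3=1
SNF(R) diag = [4, 8, 24] → torsion [4, 8, 24]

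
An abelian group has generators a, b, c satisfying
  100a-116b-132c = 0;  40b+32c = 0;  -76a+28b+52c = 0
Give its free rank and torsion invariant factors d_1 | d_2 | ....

rank_ℚ(R)=3; free=3−3=0
SNF(R) diag = [4, 8, 24] → torsion [4, 8, 24]

Answer: M ≅ ℤ/4 ⊕ ℤ/8 ⊕ ℤ/24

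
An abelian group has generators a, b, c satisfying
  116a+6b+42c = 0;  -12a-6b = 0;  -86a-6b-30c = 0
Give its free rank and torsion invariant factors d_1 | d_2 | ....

rank_ℚ(R)=3; free=3−3=0
SNF(R) diag = [2, 6, 6] → torsion [2, 6, 6]

Answer: M ≅ ℤ/2 ⊕ ℤ/6 ⊕ ℤ/6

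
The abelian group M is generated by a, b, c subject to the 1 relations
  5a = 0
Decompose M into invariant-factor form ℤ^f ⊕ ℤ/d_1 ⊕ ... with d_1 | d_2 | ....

Answer: M ≅ ℤ^2 ⊕ ℤ/5

Derivation:
rank_ℚ(R)=1; free=3−1=2
SNF(R) diag = [5] → torsion [5]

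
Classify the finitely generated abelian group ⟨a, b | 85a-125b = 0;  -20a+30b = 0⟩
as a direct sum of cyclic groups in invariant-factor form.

Answer: M ≅ ℤ/5 ⊕ ℤ/10

Derivation:
rank_ℚ(R)=2; free=2−2=0
SNF(R) diag = [5, 10] → torsion [5, 10]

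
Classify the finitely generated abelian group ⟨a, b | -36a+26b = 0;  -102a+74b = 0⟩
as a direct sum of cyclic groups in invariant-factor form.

rank_ℚ(R)=2; free=2−2=0
SNF(R) diag = [2, 6] → torsion [2, 6]

Answer: M ≅ ℤ/2 ⊕ ℤ/6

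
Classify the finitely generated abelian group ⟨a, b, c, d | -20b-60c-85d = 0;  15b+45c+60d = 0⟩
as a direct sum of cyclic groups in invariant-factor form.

Answer: M ≅ ℤ^2 ⊕ ℤ/5 ⊕ ℤ/15

Derivation:
rank_ℚ(R)=2; free=4−2=2
SNF(R) diag = [5, 15] → torsion [5, 15]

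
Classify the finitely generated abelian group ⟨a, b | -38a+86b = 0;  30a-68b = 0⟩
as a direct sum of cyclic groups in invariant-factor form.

rank_ℚ(R)=2; free=2−2=0
SNF(R) diag = [2, 2] → torsion [2, 2]

Answer: M ≅ ℤ/2 ⊕ ℤ/2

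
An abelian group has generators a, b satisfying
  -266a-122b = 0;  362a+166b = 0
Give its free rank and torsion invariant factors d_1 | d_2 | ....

rank_ℚ(R)=2; free=2−2=0
SNF(R) diag = [2, 4] → torsion [2, 4]

Answer: M ≅ ℤ/2 ⊕ ℤ/4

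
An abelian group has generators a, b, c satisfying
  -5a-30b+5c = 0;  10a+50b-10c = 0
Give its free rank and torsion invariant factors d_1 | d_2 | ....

rank_ℚ(R)=2; free=3−2=1
SNF(R) diag = [5, 10] → torsion [5, 10]

Answer: M ≅ ℤ^1 ⊕ ℤ/5 ⊕ ℤ/10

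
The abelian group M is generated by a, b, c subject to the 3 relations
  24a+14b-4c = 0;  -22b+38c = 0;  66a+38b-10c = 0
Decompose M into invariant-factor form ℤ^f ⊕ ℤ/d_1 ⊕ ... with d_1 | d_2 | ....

Answer: M ≅ ℤ/2 ⊕ ℤ/6 ⊕ ℤ/6

Derivation:
rank_ℚ(R)=3; free=3−3=0
SNF(R) diag = [2, 6, 6] → torsion [2, 6, 6]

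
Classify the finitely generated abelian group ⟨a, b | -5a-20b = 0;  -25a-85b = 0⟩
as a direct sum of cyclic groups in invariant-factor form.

Answer: M ≅ ℤ/5 ⊕ ℤ/15

Derivation:
rank_ℚ(R)=2; free=2−2=0
SNF(R) diag = [5, 15] → torsion [5, 15]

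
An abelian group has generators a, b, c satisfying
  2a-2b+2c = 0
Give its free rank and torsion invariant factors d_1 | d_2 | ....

rank_ℚ(R)=1; free=3−1=2
SNF(R) diag = [2] → torsion [2]

Answer: M ≅ ℤ^2 ⊕ ℤ/2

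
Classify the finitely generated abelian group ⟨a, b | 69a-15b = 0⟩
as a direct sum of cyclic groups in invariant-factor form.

rank_ℚ(R)=1; free=2−1=1
SNF(R) diag = [3] → torsion [3]

Answer: M ≅ ℤ^1 ⊕ ℤ/3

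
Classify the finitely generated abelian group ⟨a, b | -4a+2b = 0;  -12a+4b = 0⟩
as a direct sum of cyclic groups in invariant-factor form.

rank_ℚ(R)=2; free=2−2=0
SNF(R) diag = [2, 4] → torsion [2, 4]

Answer: M ≅ ℤ/2 ⊕ ℤ/4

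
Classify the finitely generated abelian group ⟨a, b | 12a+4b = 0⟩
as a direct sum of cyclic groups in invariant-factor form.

rank_ℚ(R)=1; free=2−1=1
SNF(R) diag = [4] → torsion [4]

Answer: M ≅ ℤ^1 ⊕ ℤ/4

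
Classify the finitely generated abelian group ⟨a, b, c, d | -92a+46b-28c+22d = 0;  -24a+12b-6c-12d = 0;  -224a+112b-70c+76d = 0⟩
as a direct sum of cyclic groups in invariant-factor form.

rank_ℚ(R)=3; free=4−3=1
SNF(R) diag = [2, 6, 12] → torsion [2, 6, 12]

Answer: M ≅ ℤ^1 ⊕ ℤ/2 ⊕ ℤ/6 ⊕ ℤ/12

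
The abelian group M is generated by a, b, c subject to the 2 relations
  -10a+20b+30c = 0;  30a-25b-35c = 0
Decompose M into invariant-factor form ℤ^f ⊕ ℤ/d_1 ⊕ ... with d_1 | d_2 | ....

Answer: M ≅ ℤ^1 ⊕ ℤ/5 ⊕ ℤ/10

Derivation:
rank_ℚ(R)=2; free=3−2=1
SNF(R) diag = [5, 10] → torsion [5, 10]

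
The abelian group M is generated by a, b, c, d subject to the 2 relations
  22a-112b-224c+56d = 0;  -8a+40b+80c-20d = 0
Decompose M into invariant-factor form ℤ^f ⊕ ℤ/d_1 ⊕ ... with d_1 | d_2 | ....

rank_ℚ(R)=2; free=4−2=2
SNF(R) diag = [2, 4] → torsion [2, 4]

Answer: M ≅ ℤ^2 ⊕ ℤ/2 ⊕ ℤ/4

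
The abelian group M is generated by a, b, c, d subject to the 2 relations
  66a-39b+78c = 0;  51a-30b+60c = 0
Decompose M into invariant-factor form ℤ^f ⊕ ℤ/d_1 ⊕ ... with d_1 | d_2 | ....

Answer: M ≅ ℤ^2 ⊕ ℤ/3 ⊕ ℤ/3

Derivation:
rank_ℚ(R)=2; free=4−2=2
SNF(R) diag = [3, 3] → torsion [3, 3]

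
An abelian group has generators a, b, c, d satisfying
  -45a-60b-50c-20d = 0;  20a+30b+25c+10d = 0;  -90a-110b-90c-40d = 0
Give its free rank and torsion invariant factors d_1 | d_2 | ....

Answer: M ≅ ℤ^1 ⊕ ℤ/5 ⊕ ℤ/5 ⊕ ℤ/10

Derivation:
rank_ℚ(R)=3; free=4−3=1
SNF(R) diag = [5, 5, 10] → torsion [5, 5, 10]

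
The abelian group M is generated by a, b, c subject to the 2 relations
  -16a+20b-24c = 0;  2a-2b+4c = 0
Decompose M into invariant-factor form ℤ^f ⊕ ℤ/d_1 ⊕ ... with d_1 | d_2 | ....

Answer: M ≅ ℤ^1 ⊕ ℤ/2 ⊕ ℤ/4

Derivation:
rank_ℚ(R)=2; free=3−2=1
SNF(R) diag = [2, 4] → torsion [2, 4]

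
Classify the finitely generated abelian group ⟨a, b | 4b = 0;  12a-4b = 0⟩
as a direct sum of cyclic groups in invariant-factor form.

Answer: M ≅ ℤ/4 ⊕ ℤ/12

Derivation:
rank_ℚ(R)=2; free=2−2=0
SNF(R) diag = [4, 12] → torsion [4, 12]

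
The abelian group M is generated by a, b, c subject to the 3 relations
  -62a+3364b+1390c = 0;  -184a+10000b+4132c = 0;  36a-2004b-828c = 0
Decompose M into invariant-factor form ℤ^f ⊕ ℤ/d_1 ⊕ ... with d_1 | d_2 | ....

Answer: M ≅ ℤ/2 ⊕ ℤ/4 ⊕ ℤ/12

Derivation:
rank_ℚ(R)=3; free=3−3=0
SNF(R) diag = [2, 4, 12] → torsion [2, 4, 12]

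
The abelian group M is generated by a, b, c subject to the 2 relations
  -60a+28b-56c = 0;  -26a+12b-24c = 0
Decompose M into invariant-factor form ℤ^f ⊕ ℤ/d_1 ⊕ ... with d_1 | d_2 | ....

Answer: M ≅ ℤ^1 ⊕ ℤ/2 ⊕ ℤ/4

Derivation:
rank_ℚ(R)=2; free=3−2=1
SNF(R) diag = [2, 4] → torsion [2, 4]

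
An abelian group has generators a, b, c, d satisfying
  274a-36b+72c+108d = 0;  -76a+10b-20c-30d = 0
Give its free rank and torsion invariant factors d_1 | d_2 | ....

rank_ℚ(R)=2; free=4−2=2
SNF(R) diag = [2, 2] → torsion [2, 2]

Answer: M ≅ ℤ^2 ⊕ ℤ/2 ⊕ ℤ/2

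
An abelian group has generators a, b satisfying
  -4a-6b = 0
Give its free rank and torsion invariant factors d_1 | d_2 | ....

rank_ℚ(R)=1; free=2−1=1
SNF(R) diag = [2] → torsion [2]

Answer: M ≅ ℤ^1 ⊕ ℤ/2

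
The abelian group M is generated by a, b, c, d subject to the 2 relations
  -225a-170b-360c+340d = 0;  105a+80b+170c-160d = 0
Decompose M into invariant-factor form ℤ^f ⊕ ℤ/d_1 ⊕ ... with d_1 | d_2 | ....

Answer: M ≅ ℤ^2 ⊕ ℤ/5 ⊕ ℤ/10

Derivation:
rank_ℚ(R)=2; free=4−2=2
SNF(R) diag = [5, 10] → torsion [5, 10]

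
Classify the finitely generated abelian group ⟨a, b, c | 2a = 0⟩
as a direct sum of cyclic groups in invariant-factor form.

Answer: M ≅ ℤ^2 ⊕ ℤ/2

Derivation:
rank_ℚ(R)=1; free=3−1=2
SNF(R) diag = [2] → torsion [2]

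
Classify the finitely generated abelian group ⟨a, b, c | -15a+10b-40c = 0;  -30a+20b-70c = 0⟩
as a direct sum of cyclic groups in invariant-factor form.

rank_ℚ(R)=2; free=3−2=1
SNF(R) diag = [5, 10] → torsion [5, 10]

Answer: M ≅ ℤ^1 ⊕ ℤ/5 ⊕ ℤ/10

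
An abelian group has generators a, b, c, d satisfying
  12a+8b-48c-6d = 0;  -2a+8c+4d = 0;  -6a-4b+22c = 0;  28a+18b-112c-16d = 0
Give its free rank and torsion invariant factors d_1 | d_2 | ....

rank_ℚ(R)=4; free=4−4=0
SNF(R) diag = [2, 2, 2, 2] → torsion [2, 2, 2, 2]

Answer: M ≅ ℤ/2 ⊕ ℤ/2 ⊕ ℤ/2 ⊕ ℤ/2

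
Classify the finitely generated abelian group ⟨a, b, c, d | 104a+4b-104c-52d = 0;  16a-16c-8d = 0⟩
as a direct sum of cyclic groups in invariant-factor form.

Answer: M ≅ ℤ^2 ⊕ ℤ/4 ⊕ ℤ/8

Derivation:
rank_ℚ(R)=2; free=4−2=2
SNF(R) diag = [4, 8] → torsion [4, 8]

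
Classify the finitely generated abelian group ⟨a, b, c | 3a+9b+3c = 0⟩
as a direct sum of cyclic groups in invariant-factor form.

Answer: M ≅ ℤ^2 ⊕ ℤ/3

Derivation:
rank_ℚ(R)=1; free=3−1=2
SNF(R) diag = [3] → torsion [3]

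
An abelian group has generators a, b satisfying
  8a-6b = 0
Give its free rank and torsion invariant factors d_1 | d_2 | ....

Answer: M ≅ ℤ^1 ⊕ ℤ/2

Derivation:
rank_ℚ(R)=1; free=2−1=1
SNF(R) diag = [2] → torsion [2]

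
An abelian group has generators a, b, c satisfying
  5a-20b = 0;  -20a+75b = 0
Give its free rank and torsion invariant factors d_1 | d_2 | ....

Answer: M ≅ ℤ^1 ⊕ ℤ/5 ⊕ ℤ/5

Derivation:
rank_ℚ(R)=2; free=3−2=1
SNF(R) diag = [5, 5] → torsion [5, 5]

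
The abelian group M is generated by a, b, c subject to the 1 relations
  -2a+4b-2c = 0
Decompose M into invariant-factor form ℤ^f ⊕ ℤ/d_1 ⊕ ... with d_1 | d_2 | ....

rank_ℚ(R)=1; free=3−1=2
SNF(R) diag = [2] → torsion [2]

Answer: M ≅ ℤ^2 ⊕ ℤ/2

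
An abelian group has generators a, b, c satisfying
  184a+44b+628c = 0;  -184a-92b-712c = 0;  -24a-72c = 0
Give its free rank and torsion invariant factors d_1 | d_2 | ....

rank_ℚ(R)=3; free=3−3=0
SNF(R) diag = [4, 12, 24] → torsion [4, 12, 24]

Answer: M ≅ ℤ/4 ⊕ ℤ/12 ⊕ ℤ/24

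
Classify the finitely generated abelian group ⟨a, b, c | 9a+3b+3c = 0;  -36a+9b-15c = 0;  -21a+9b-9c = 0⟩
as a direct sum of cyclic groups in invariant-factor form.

rank_ℚ(R)=3; free=3−3=0
SNF(R) diag = [3, 3, 6] → torsion [3, 3, 6]

Answer: M ≅ ℤ/3 ⊕ ℤ/3 ⊕ ℤ/6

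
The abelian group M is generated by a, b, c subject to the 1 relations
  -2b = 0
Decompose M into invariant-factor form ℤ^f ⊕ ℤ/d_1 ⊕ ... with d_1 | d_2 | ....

Answer: M ≅ ℤ^2 ⊕ ℤ/2

Derivation:
rank_ℚ(R)=1; free=3−1=2
SNF(R) diag = [2] → torsion [2]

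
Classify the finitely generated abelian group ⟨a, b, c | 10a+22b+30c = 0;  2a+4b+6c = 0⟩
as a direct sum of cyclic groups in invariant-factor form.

rank_ℚ(R)=2; free=3−2=1
SNF(R) diag = [2, 2] → torsion [2, 2]

Answer: M ≅ ℤ^1 ⊕ ℤ/2 ⊕ ℤ/2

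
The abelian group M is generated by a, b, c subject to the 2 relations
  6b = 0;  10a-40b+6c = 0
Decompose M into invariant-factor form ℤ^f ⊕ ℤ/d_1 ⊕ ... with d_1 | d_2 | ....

Answer: M ≅ ℤ^1 ⊕ ℤ/2 ⊕ ℤ/6

Derivation:
rank_ℚ(R)=2; free=3−2=1
SNF(R) diag = [2, 6] → torsion [2, 6]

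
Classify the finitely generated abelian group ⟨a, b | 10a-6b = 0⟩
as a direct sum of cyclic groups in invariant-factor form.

Answer: M ≅ ℤ^1 ⊕ ℤ/2

Derivation:
rank_ℚ(R)=1; free=2−1=1
SNF(R) diag = [2] → torsion [2]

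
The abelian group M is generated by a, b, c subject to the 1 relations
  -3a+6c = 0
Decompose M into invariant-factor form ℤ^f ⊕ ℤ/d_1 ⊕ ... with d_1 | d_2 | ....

rank_ℚ(R)=1; free=3−1=2
SNF(R) diag = [3] → torsion [3]

Answer: M ≅ ℤ^2 ⊕ ℤ/3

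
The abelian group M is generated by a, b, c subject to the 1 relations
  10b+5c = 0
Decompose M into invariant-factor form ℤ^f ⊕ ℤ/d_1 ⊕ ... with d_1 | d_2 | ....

Answer: M ≅ ℤ^2 ⊕ ℤ/5

Derivation:
rank_ℚ(R)=1; free=3−1=2
SNF(R) diag = [5] → torsion [5]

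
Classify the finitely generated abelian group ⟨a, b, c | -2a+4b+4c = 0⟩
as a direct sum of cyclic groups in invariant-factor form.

Answer: M ≅ ℤ^2 ⊕ ℤ/2

Derivation:
rank_ℚ(R)=1; free=3−1=2
SNF(R) diag = [2] → torsion [2]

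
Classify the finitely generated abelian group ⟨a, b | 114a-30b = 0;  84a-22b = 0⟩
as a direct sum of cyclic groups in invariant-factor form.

Answer: M ≅ ℤ/2 ⊕ ℤ/6

Derivation:
rank_ℚ(R)=2; free=2−2=0
SNF(R) diag = [2, 6] → torsion [2, 6]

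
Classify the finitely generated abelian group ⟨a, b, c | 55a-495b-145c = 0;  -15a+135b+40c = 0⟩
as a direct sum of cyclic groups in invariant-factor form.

Answer: M ≅ ℤ^1 ⊕ ℤ/5 ⊕ ℤ/5

Derivation:
rank_ℚ(R)=2; free=3−2=1
SNF(R) diag = [5, 5] → torsion [5, 5]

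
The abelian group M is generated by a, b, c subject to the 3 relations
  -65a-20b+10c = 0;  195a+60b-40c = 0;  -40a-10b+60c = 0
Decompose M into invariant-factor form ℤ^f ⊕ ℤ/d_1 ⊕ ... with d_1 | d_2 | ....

rank_ℚ(R)=3; free=3−3=0
SNF(R) diag = [5, 10, 30] → torsion [5, 10, 30]

Answer: M ≅ ℤ/5 ⊕ ℤ/10 ⊕ ℤ/30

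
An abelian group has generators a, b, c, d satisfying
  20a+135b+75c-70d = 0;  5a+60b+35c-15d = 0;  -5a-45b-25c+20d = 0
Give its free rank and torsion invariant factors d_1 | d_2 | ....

Answer: M ≅ ℤ^1 ⊕ ℤ/5 ⊕ ℤ/5 ⊕ ℤ/15

Derivation:
rank_ℚ(R)=3; free=4−3=1
SNF(R) diag = [5, 5, 15] → torsion [5, 5, 15]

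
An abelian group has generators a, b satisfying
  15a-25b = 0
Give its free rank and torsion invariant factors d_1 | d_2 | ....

Answer: M ≅ ℤ^1 ⊕ ℤ/5

Derivation:
rank_ℚ(R)=1; free=2−1=1
SNF(R) diag = [5] → torsion [5]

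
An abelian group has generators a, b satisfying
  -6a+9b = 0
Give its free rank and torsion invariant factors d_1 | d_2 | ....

rank_ℚ(R)=1; free=2−1=1
SNF(R) diag = [3] → torsion [3]

Answer: M ≅ ℤ^1 ⊕ ℤ/3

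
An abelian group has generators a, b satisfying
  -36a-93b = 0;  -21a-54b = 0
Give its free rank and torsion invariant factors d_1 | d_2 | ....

Answer: M ≅ ℤ/3 ⊕ ℤ/3

Derivation:
rank_ℚ(R)=2; free=2−2=0
SNF(R) diag = [3, 3] → torsion [3, 3]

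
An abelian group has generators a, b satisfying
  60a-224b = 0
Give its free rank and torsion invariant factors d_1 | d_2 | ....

Answer: M ≅ ℤ^1 ⊕ ℤ/4

Derivation:
rank_ℚ(R)=1; free=2−1=1
SNF(R) diag = [4] → torsion [4]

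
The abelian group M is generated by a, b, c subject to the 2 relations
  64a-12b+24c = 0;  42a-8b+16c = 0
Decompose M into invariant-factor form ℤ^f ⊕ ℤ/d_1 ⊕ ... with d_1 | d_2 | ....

Answer: M ≅ ℤ^1 ⊕ ℤ/2 ⊕ ℤ/4

Derivation:
rank_ℚ(R)=2; free=3−2=1
SNF(R) diag = [2, 4] → torsion [2, 4]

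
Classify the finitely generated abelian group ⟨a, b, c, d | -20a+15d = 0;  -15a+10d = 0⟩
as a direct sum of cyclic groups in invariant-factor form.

rank_ℚ(R)=2; free=4−2=2
SNF(R) diag = [5, 5] → torsion [5, 5]

Answer: M ≅ ℤ^2 ⊕ ℤ/5 ⊕ ℤ/5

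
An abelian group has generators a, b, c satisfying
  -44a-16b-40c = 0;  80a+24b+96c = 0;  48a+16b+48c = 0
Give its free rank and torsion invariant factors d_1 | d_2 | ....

rank_ℚ(R)=3; free=3−3=0
SNF(R) diag = [4, 8, 16] → torsion [4, 8, 16]

Answer: M ≅ ℤ/4 ⊕ ℤ/8 ⊕ ℤ/16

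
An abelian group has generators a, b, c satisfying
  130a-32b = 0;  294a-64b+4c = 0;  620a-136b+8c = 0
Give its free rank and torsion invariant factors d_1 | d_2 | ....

rank_ℚ(R)=3; free=3−3=0
SNF(R) diag = [2, 4, 8] → torsion [2, 4, 8]

Answer: M ≅ ℤ/2 ⊕ ℤ/4 ⊕ ℤ/8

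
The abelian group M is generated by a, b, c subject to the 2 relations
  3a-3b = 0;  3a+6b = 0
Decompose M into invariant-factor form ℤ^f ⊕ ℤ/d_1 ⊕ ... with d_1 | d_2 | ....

rank_ℚ(R)=2; free=3−2=1
SNF(R) diag = [3, 9] → torsion [3, 9]

Answer: M ≅ ℤ^1 ⊕ ℤ/3 ⊕ ℤ/9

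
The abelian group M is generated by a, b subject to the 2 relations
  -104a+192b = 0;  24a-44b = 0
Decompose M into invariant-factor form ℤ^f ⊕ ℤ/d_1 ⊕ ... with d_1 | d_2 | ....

rank_ℚ(R)=2; free=2−2=0
SNF(R) diag = [4, 8] → torsion [4, 8]

Answer: M ≅ ℤ/4 ⊕ ℤ/8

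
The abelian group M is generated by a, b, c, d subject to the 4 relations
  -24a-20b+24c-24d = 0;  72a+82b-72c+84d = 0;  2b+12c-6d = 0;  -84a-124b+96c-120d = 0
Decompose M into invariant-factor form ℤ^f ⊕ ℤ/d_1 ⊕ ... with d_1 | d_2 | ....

Answer: M ≅ ℤ/2 ⊕ ℤ/6 ⊕ ℤ/12 ⊕ ℤ/24

Derivation:
rank_ℚ(R)=4; free=4−4=0
SNF(R) diag = [2, 6, 12, 24] → torsion [2, 6, 12, 24]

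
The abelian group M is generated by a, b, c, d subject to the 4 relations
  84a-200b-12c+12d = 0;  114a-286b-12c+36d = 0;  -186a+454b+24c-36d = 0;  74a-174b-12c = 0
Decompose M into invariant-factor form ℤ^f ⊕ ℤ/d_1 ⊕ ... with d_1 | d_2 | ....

rank_ℚ(R)=4; free=4−4=0
SNF(R) diag = [2, 4, 12, 12] → torsion [2, 4, 12, 12]

Answer: M ≅ ℤ/2 ⊕ ℤ/4 ⊕ ℤ/12 ⊕ ℤ/12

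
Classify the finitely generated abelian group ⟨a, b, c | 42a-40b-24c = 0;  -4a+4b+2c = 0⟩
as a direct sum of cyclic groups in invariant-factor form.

rank_ℚ(R)=2; free=3−2=1
SNF(R) diag = [2, 2] → torsion [2, 2]

Answer: M ≅ ℤ^1 ⊕ ℤ/2 ⊕ ℤ/2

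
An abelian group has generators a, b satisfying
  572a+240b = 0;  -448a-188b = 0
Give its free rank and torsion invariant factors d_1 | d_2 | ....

Answer: M ≅ ℤ/4 ⊕ ℤ/4

Derivation:
rank_ℚ(R)=2; free=2−2=0
SNF(R) diag = [4, 4] → torsion [4, 4]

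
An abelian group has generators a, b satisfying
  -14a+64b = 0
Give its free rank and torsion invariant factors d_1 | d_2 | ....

Answer: M ≅ ℤ^1 ⊕ ℤ/2

Derivation:
rank_ℚ(R)=1; free=2−1=1
SNF(R) diag = [2] → torsion [2]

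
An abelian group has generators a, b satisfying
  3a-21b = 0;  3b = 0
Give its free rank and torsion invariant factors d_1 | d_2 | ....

rank_ℚ(R)=2; free=2−2=0
SNF(R) diag = [3, 3] → torsion [3, 3]

Answer: M ≅ ℤ/3 ⊕ ℤ/3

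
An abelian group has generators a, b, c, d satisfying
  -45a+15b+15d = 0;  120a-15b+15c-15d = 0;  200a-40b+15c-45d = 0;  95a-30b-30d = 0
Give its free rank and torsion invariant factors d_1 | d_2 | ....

rank_ℚ(R)=4; free=4−4=0
SNF(R) diag = [5, 5, 15, 15] → torsion [5, 5, 15, 15]

Answer: M ≅ ℤ/5 ⊕ ℤ/5 ⊕ ℤ/15 ⊕ ℤ/15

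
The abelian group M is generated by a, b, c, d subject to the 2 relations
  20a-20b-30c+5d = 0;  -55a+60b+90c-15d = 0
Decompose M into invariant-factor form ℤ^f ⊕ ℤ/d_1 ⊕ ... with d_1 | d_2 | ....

Answer: M ≅ ℤ^2 ⊕ ℤ/5 ⊕ ℤ/5

Derivation:
rank_ℚ(R)=2; free=4−2=2
SNF(R) diag = [5, 5] → torsion [5, 5]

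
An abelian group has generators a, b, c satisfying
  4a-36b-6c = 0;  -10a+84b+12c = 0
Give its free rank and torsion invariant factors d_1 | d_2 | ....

Answer: M ≅ ℤ^1 ⊕ ℤ/2 ⊕ ℤ/6

Derivation:
rank_ℚ(R)=2; free=3−2=1
SNF(R) diag = [2, 6] → torsion [2, 6]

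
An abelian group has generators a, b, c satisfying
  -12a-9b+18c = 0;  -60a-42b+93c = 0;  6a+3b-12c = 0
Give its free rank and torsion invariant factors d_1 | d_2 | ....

rank_ℚ(R)=3; free=3−3=0
SNF(R) diag = [3, 3, 6] → torsion [3, 3, 6]

Answer: M ≅ ℤ/3 ⊕ ℤ/3 ⊕ ℤ/6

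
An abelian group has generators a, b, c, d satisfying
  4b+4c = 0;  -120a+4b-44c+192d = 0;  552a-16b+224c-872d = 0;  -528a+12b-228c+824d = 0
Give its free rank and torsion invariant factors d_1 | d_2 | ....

Answer: M ≅ ℤ/4 ⊕ ℤ/8 ⊕ ℤ/24 ⊕ ℤ/48

Derivation:
rank_ℚ(R)=4; free=4−4=0
SNF(R) diag = [4, 8, 24, 48] → torsion [4, 8, 24, 48]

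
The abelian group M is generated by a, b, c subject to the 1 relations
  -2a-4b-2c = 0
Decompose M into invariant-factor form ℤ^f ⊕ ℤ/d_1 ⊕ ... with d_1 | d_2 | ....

rank_ℚ(R)=1; free=3−1=2
SNF(R) diag = [2] → torsion [2]

Answer: M ≅ ℤ^2 ⊕ ℤ/2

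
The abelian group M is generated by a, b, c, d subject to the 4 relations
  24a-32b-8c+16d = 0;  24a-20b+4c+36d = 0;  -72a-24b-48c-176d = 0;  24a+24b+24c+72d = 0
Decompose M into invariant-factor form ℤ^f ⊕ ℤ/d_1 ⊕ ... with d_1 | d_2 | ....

Answer: M ≅ ℤ/4 ⊕ ℤ/8 ⊕ ℤ/24 ⊕ ℤ/24

Derivation:
rank_ℚ(R)=4; free=4−4=0
SNF(R) diag = [4, 8, 24, 24] → torsion [4, 8, 24, 24]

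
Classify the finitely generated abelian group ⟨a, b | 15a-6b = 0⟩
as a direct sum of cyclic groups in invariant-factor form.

Answer: M ≅ ℤ^1 ⊕ ℤ/3

Derivation:
rank_ℚ(R)=1; free=2−1=1
SNF(R) diag = [3] → torsion [3]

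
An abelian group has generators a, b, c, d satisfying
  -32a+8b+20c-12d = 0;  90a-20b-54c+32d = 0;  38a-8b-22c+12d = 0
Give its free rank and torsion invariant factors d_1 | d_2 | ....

rank_ℚ(R)=3; free=4−3=1
SNF(R) diag = [2, 4, 4] → torsion [2, 4, 4]

Answer: M ≅ ℤ^1 ⊕ ℤ/2 ⊕ ℤ/4 ⊕ ℤ/4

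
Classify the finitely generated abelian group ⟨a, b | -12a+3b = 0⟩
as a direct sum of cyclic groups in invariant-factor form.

rank_ℚ(R)=1; free=2−1=1
SNF(R) diag = [3] → torsion [3]

Answer: M ≅ ℤ^1 ⊕ ℤ/3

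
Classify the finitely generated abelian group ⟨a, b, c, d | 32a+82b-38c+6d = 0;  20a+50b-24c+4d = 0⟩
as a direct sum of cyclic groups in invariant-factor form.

Answer: M ≅ ℤ^2 ⊕ ℤ/2 ⊕ ℤ/2

Derivation:
rank_ℚ(R)=2; free=4−2=2
SNF(R) diag = [2, 2] → torsion [2, 2]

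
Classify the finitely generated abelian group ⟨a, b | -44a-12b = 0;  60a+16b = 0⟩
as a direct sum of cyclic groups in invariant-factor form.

rank_ℚ(R)=2; free=2−2=0
SNF(R) diag = [4, 4] → torsion [4, 4]

Answer: M ≅ ℤ/4 ⊕ ℤ/4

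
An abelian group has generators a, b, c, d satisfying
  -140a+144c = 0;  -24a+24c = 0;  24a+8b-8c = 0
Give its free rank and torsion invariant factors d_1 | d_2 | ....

rank_ℚ(R)=3; free=4−3=1
SNF(R) diag = [4, 8, 24] → torsion [4, 8, 24]

Answer: M ≅ ℤ^1 ⊕ ℤ/4 ⊕ ℤ/8 ⊕ ℤ/24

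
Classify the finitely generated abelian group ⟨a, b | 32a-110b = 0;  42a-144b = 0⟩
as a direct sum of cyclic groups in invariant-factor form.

Answer: M ≅ ℤ/2 ⊕ ℤ/6

Derivation:
rank_ℚ(R)=2; free=2−2=0
SNF(R) diag = [2, 6] → torsion [2, 6]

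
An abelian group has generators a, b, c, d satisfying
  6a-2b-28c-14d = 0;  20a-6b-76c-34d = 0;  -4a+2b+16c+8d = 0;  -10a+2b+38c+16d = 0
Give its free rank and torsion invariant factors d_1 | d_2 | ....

Answer: M ≅ ℤ/2 ⊕ ℤ/2 ⊕ ℤ/2 ⊕ ℤ/2

Derivation:
rank_ℚ(R)=4; free=4−4=0
SNF(R) diag = [2, 2, 2, 2] → torsion [2, 2, 2, 2]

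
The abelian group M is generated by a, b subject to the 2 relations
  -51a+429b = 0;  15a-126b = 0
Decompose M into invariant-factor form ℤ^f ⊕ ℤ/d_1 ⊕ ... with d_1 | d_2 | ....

rank_ℚ(R)=2; free=2−2=0
SNF(R) diag = [3, 3] → torsion [3, 3]

Answer: M ≅ ℤ/3 ⊕ ℤ/3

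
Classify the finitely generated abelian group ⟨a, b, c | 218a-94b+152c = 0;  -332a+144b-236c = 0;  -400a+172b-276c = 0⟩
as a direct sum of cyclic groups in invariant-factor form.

Answer: M ≅ ℤ/2 ⊕ ℤ/4 ⊕ ℤ/8

Derivation:
rank_ℚ(R)=3; free=3−3=0
SNF(R) diag = [2, 4, 8] → torsion [2, 4, 8]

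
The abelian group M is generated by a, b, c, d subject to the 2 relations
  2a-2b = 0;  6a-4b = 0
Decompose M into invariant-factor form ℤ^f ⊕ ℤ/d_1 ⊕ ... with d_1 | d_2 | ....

Answer: M ≅ ℤ^2 ⊕ ℤ/2 ⊕ ℤ/2

Derivation:
rank_ℚ(R)=2; free=4−2=2
SNF(R) diag = [2, 2] → torsion [2, 2]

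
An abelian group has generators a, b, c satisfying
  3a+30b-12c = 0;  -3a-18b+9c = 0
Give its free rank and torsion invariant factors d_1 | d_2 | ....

rank_ℚ(R)=2; free=3−2=1
SNF(R) diag = [3, 3] → torsion [3, 3]

Answer: M ≅ ℤ^1 ⊕ ℤ/3 ⊕ ℤ/3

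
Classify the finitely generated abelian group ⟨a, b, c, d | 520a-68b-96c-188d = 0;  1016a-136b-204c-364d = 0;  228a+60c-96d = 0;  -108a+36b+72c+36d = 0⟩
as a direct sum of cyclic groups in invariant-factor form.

rank_ℚ(R)=4; free=4−4=0
SNF(R) diag = [4, 12, 36, 36] → torsion [4, 12, 36, 36]

Answer: M ≅ ℤ/4 ⊕ ℤ/12 ⊕ ℤ/36 ⊕ ℤ/36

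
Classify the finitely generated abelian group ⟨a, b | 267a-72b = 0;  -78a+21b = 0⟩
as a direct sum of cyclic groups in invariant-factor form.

Answer: M ≅ ℤ/3 ⊕ ℤ/3

Derivation:
rank_ℚ(R)=2; free=2−2=0
SNF(R) diag = [3, 3] → torsion [3, 3]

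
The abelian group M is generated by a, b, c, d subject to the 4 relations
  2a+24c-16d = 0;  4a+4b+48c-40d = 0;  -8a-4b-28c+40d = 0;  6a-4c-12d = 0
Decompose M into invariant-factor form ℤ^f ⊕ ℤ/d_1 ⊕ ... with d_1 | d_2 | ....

rank_ℚ(R)=4; free=4−4=0
SNF(R) diag = [2, 4, 4, 4] → torsion [2, 4, 4, 4]

Answer: M ≅ ℤ/2 ⊕ ℤ/4 ⊕ ℤ/4 ⊕ ℤ/4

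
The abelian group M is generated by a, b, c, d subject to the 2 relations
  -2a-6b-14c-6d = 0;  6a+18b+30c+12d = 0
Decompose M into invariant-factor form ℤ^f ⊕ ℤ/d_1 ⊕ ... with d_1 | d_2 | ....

Answer: M ≅ ℤ^2 ⊕ ℤ/2 ⊕ ℤ/6

Derivation:
rank_ℚ(R)=2; free=4−2=2
SNF(R) diag = [2, 6] → torsion [2, 6]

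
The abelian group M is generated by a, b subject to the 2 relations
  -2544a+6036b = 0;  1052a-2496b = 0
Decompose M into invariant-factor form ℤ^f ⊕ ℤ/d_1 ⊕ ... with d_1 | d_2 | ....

Answer: M ≅ ℤ/4 ⊕ ℤ/12

Derivation:
rank_ℚ(R)=2; free=2−2=0
SNF(R) diag = [4, 12] → torsion [4, 12]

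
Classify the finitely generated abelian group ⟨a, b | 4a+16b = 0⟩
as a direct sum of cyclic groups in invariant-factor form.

Answer: M ≅ ℤ^1 ⊕ ℤ/4

Derivation:
rank_ℚ(R)=1; free=2−1=1
SNF(R) diag = [4] → torsion [4]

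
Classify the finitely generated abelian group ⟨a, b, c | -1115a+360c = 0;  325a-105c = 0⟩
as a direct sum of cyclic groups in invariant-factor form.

Answer: M ≅ ℤ^1 ⊕ ℤ/5 ⊕ ℤ/15

Derivation:
rank_ℚ(R)=2; free=3−2=1
SNF(R) diag = [5, 15] → torsion [5, 15]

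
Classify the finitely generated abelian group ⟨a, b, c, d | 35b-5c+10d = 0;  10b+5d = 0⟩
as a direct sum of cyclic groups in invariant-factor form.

rank_ℚ(R)=2; free=4−2=2
SNF(R) diag = [5, 5] → torsion [5, 5]

Answer: M ≅ ℤ^2 ⊕ ℤ/5 ⊕ ℤ/5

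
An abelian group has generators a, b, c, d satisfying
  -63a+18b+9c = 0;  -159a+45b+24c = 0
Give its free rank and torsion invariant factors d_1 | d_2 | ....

rank_ℚ(R)=2; free=4−2=2
SNF(R) diag = [3, 9] → torsion [3, 9]

Answer: M ≅ ℤ^2 ⊕ ℤ/3 ⊕ ℤ/9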